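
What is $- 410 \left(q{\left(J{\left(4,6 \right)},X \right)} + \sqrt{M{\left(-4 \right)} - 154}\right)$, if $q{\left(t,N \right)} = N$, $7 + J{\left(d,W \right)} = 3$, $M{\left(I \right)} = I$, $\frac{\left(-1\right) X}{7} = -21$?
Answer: $-60270 - 410 i \sqrt{158} \approx -60270.0 - 5153.6 i$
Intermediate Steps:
$X = 147$ ($X = \left(-7\right) \left(-21\right) = 147$)
$J{\left(d,W \right)} = -4$ ($J{\left(d,W \right)} = -7 + 3 = -4$)
$- 410 \left(q{\left(J{\left(4,6 \right)},X \right)} + \sqrt{M{\left(-4 \right)} - 154}\right) = - 410 \left(147 + \sqrt{-4 - 154}\right) = - 410 \left(147 + \sqrt{-158}\right) = - 410 \left(147 + i \sqrt{158}\right) = -60270 - 410 i \sqrt{158}$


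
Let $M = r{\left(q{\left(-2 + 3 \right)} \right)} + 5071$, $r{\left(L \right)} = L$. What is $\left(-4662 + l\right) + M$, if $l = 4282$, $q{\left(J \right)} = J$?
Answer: $4692$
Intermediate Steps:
$M = 5072$ ($M = \left(-2 + 3\right) + 5071 = 1 + 5071 = 5072$)
$\left(-4662 + l\right) + M = \left(-4662 + 4282\right) + 5072 = -380 + 5072 = 4692$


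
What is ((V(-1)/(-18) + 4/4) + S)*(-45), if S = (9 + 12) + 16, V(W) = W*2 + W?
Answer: -3435/2 ≈ -1717.5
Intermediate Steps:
V(W) = 3*W (V(W) = 2*W + W = 3*W)
S = 37 (S = 21 + 16 = 37)
((V(-1)/(-18) + 4/4) + S)*(-45) = (((3*(-1))/(-18) + 4/4) + 37)*(-45) = ((-3*(-1/18) + 4*(¼)) + 37)*(-45) = ((⅙ + 1) + 37)*(-45) = (7/6 + 37)*(-45) = (229/6)*(-45) = -3435/2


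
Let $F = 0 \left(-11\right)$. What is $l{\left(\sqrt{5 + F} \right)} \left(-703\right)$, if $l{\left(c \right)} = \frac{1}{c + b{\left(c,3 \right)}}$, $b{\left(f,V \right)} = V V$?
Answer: $- \frac{333}{4} + \frac{37 \sqrt{5}}{4} \approx -62.566$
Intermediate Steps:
$b{\left(f,V \right)} = V^{2}$
$F = 0$
$l{\left(c \right)} = \frac{1}{9 + c}$ ($l{\left(c \right)} = \frac{1}{c + 3^{2}} = \frac{1}{c + 9} = \frac{1}{9 + c}$)
$l{\left(\sqrt{5 + F} \right)} \left(-703\right) = \frac{1}{9 + \sqrt{5 + 0}} \left(-703\right) = \frac{1}{9 + \sqrt{5}} \left(-703\right) = - \frac{703}{9 + \sqrt{5}}$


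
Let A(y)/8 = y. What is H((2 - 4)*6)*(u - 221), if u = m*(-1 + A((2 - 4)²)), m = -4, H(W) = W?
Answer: 4140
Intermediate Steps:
A(y) = 8*y
u = -124 (u = -4*(-1 + 8*(2 - 4)²) = -4*(-1 + 8*(-2)²) = -4*(-1 + 8*4) = -4*(-1 + 32) = -4*31 = -124)
H((2 - 4)*6)*(u - 221) = ((2 - 4)*6)*(-124 - 221) = -2*6*(-345) = -12*(-345) = 4140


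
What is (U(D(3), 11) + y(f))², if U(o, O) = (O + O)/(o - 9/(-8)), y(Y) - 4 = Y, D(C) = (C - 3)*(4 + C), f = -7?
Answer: 22201/81 ≈ 274.09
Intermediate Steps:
D(C) = (-3 + C)*(4 + C)
y(Y) = 4 + Y
U(o, O) = 2*O/(9/8 + o) (U(o, O) = (2*O)/(o - 9*(-⅛)) = (2*O)/(o + 9/8) = (2*O)/(9/8 + o) = 2*O/(9/8 + o))
(U(D(3), 11) + y(f))² = (16*11/(9 + 8*(-12 + 3 + 3²)) + (4 - 7))² = (16*11/(9 + 8*(-12 + 3 + 9)) - 3)² = (16*11/(9 + 8*0) - 3)² = (16*11/(9 + 0) - 3)² = (16*11/9 - 3)² = (16*11*(⅑) - 3)² = (176/9 - 3)² = (149/9)² = 22201/81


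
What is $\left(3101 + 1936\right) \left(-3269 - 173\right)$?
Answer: $-17337354$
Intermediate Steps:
$\left(3101 + 1936\right) \left(-3269 - 173\right) = 5037 \left(-3442\right) = -17337354$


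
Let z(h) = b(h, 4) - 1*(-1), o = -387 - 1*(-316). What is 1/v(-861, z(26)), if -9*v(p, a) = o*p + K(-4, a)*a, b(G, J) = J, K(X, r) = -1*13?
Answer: -9/61066 ≈ -0.00014738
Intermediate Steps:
K(X, r) = -13
o = -71 (o = -387 + 316 = -71)
z(h) = 5 (z(h) = 4 - 1*(-1) = 4 + 1 = 5)
v(p, a) = 13*a/9 + 71*p/9 (v(p, a) = -(-71*p - 13*a)/9 = 13*a/9 + 71*p/9)
1/v(-861, z(26)) = 1/((13/9)*5 + (71/9)*(-861)) = 1/(65/9 - 20377/3) = 1/(-61066/9) = -9/61066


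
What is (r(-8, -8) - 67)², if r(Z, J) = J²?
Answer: 9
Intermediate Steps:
(r(-8, -8) - 67)² = ((-8)² - 67)² = (64 - 67)² = (-3)² = 9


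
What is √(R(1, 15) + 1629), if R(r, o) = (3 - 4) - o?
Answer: √1613 ≈ 40.162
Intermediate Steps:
R(r, o) = -1 - o
√(R(1, 15) + 1629) = √((-1 - 1*15) + 1629) = √((-1 - 15) + 1629) = √(-16 + 1629) = √1613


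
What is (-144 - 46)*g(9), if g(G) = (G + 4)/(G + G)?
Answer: -1235/9 ≈ -137.22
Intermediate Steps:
g(G) = (4 + G)/(2*G) (g(G) = (4 + G)/((2*G)) = (4 + G)*(1/(2*G)) = (4 + G)/(2*G))
(-144 - 46)*g(9) = (-144 - 46)*((1/2)*(4 + 9)/9) = -95*13/9 = -190*13/18 = -1235/9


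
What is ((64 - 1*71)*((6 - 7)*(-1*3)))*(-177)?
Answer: 3717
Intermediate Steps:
((64 - 1*71)*((6 - 7)*(-1*3)))*(-177) = ((64 - 71)*(-1*(-3)))*(-177) = -7*3*(-177) = -21*(-177) = 3717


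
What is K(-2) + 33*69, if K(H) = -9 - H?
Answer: 2270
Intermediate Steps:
K(-2) + 33*69 = (-9 - 1*(-2)) + 33*69 = (-9 + 2) + 2277 = -7 + 2277 = 2270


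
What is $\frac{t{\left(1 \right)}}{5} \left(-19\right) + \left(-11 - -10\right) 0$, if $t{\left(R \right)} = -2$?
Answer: $\frac{38}{5} \approx 7.6$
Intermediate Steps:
$\frac{t{\left(1 \right)}}{5} \left(-19\right) + \left(-11 - -10\right) 0 = - \frac{2}{5} \left(-19\right) + \left(-11 - -10\right) 0 = \left(-2\right) \frac{1}{5} \left(-19\right) + \left(-11 + 10\right) 0 = \left(- \frac{2}{5}\right) \left(-19\right) - 0 = \frac{38}{5} + 0 = \frac{38}{5}$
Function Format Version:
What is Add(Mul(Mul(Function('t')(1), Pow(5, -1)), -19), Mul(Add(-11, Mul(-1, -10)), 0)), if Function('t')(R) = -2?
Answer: Rational(38, 5) ≈ 7.6000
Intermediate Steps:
Add(Mul(Mul(Function('t')(1), Pow(5, -1)), -19), Mul(Add(-11, Mul(-1, -10)), 0)) = Add(Mul(Mul(-2, Pow(5, -1)), -19), Mul(Add(-11, Mul(-1, -10)), 0)) = Add(Mul(Mul(-2, Rational(1, 5)), -19), Mul(Add(-11, 10), 0)) = Add(Mul(Rational(-2, 5), -19), Mul(-1, 0)) = Add(Rational(38, 5), 0) = Rational(38, 5)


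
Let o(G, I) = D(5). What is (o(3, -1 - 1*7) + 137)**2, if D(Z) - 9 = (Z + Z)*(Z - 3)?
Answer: 27556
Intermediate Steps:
D(Z) = 9 + 2*Z*(-3 + Z) (D(Z) = 9 + (Z + Z)*(Z - 3) = 9 + (2*Z)*(-3 + Z) = 9 + 2*Z*(-3 + Z))
o(G, I) = 29 (o(G, I) = 9 - 6*5 + 2*5**2 = 9 - 30 + 2*25 = 9 - 30 + 50 = 29)
(o(3, -1 - 1*7) + 137)**2 = (29 + 137)**2 = 166**2 = 27556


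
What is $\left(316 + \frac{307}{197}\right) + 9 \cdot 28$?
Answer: $\frac{112203}{197} \approx 569.56$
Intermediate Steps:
$\left(316 + \frac{307}{197}\right) + 9 \cdot 28 = \left(316 + 307 \cdot \frac{1}{197}\right) + 252 = \left(316 + \frac{307}{197}\right) + 252 = \frac{62559}{197} + 252 = \frac{112203}{197}$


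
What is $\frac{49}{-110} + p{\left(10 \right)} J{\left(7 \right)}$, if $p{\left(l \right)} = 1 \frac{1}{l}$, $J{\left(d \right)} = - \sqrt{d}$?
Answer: $- \frac{49}{110} - \frac{\sqrt{7}}{10} \approx -0.71003$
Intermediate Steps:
$p{\left(l \right)} = \frac{1}{l}$
$\frac{49}{-110} + p{\left(10 \right)} J{\left(7 \right)} = \frac{49}{-110} + \frac{\left(-1\right) \sqrt{7}}{10} = 49 \left(- \frac{1}{110}\right) + \frac{\left(-1\right) \sqrt{7}}{10} = - \frac{49}{110} - \frac{\sqrt{7}}{10}$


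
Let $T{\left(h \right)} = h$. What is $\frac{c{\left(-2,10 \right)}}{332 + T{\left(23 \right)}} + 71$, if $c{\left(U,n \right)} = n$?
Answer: $\frac{5043}{71} \approx 71.028$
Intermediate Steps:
$\frac{c{\left(-2,10 \right)}}{332 + T{\left(23 \right)}} + 71 = \frac{10}{332 + 23} + 71 = \frac{10}{355} + 71 = 10 \cdot \frac{1}{355} + 71 = \frac{2}{71} + 71 = \frac{5043}{71}$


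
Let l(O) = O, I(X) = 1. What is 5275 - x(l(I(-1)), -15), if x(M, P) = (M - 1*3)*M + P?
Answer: 5292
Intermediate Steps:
x(M, P) = P + M*(-3 + M) (x(M, P) = (M - 3)*M + P = (-3 + M)*M + P = M*(-3 + M) + P = P + M*(-3 + M))
5275 - x(l(I(-1)), -15) = 5275 - (-15 + 1² - 3*1) = 5275 - (-15 + 1 - 3) = 5275 - 1*(-17) = 5275 + 17 = 5292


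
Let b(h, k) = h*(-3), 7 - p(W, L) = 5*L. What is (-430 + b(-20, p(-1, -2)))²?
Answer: 136900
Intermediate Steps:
p(W, L) = 7 - 5*L
b(h, k) = -3*h
(-430 + b(-20, p(-1, -2)))² = (-430 - 3*(-20))² = (-430 + 60)² = (-370)² = 136900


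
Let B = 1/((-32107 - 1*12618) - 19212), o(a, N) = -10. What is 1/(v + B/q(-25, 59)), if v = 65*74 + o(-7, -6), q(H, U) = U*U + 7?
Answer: 223012256/1070458828799 ≈ 0.00020833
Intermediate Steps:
q(H, U) = 7 + U² (q(H, U) = U² + 7 = 7 + U²)
B = -1/63937 (B = 1/((-32107 - 12618) - 19212) = 1/(-44725 - 19212) = 1/(-63937) = -1/63937 ≈ -1.5640e-5)
v = 4800 (v = 65*74 - 10 = 4810 - 10 = 4800)
1/(v + B/q(-25, 59)) = 1/(4800 - 1/(63937*(7 + 59²))) = 1/(4800 - 1/(63937*(7 + 3481))) = 1/(4800 - 1/63937/3488) = 1/(4800 - 1/63937*1/3488) = 1/(4800 - 1/223012256) = 1/(1070458828799/223012256) = 223012256/1070458828799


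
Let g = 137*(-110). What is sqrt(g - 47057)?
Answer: 9*I*sqrt(767) ≈ 249.25*I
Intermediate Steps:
g = -15070
sqrt(g - 47057) = sqrt(-15070 - 47057) = sqrt(-62127) = 9*I*sqrt(767)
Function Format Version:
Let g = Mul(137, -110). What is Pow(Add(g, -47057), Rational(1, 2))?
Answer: Mul(9, I, Pow(767, Rational(1, 2))) ≈ Mul(249.25, I)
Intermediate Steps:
g = -15070
Pow(Add(g, -47057), Rational(1, 2)) = Pow(Add(-15070, -47057), Rational(1, 2)) = Pow(-62127, Rational(1, 2)) = Mul(9, I, Pow(767, Rational(1, 2)))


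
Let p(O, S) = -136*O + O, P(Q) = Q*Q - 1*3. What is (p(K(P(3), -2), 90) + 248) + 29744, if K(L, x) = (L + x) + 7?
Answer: 28507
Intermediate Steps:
P(Q) = -3 + Q² (P(Q) = Q² - 3 = -3 + Q²)
K(L, x) = 7 + L + x
p(O, S) = -135*O
(p(K(P(3), -2), 90) + 248) + 29744 = (-135*(7 + (-3 + 3²) - 2) + 248) + 29744 = (-135*(7 + (-3 + 9) - 2) + 248) + 29744 = (-135*(7 + 6 - 2) + 248) + 29744 = (-135*11 + 248) + 29744 = (-1485 + 248) + 29744 = -1237 + 29744 = 28507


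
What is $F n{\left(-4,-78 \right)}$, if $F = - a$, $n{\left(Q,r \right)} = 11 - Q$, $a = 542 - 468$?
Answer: $-1110$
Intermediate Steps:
$a = 74$
$F = -74$ ($F = \left(-1\right) 74 = -74$)
$F n{\left(-4,-78 \right)} = - 74 \left(11 - -4\right) = - 74 \left(11 + 4\right) = \left(-74\right) 15 = -1110$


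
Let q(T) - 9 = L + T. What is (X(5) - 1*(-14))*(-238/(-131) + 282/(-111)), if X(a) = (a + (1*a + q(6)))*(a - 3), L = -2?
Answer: -210480/4847 ≈ -43.425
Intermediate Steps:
q(T) = 7 + T (q(T) = 9 + (-2 + T) = 7 + T)
X(a) = (-3 + a)*(13 + 2*a) (X(a) = (a + (1*a + (7 + 6)))*(a - 3) = (a + (a + 13))*(-3 + a) = (a + (13 + a))*(-3 + a) = (13 + 2*a)*(-3 + a) = (-3 + a)*(13 + 2*a))
(X(5) - 1*(-14))*(-238/(-131) + 282/(-111)) = ((-39 + 2*5² + 7*5) - 1*(-14))*(-238/(-131) + 282/(-111)) = ((-39 + 2*25 + 35) + 14)*(-238*(-1/131) + 282*(-1/111)) = ((-39 + 50 + 35) + 14)*(238/131 - 94/37) = (46 + 14)*(-3508/4847) = 60*(-3508/4847) = -210480/4847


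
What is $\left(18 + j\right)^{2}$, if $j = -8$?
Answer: $100$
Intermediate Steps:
$\left(18 + j\right)^{2} = \left(18 - 8\right)^{2} = 10^{2} = 100$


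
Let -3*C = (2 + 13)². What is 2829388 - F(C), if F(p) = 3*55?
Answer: 2829223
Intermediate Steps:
C = -75 (C = -(2 + 13)²/3 = -⅓*15² = -⅓*225 = -75)
F(p) = 165
2829388 - F(C) = 2829388 - 1*165 = 2829388 - 165 = 2829223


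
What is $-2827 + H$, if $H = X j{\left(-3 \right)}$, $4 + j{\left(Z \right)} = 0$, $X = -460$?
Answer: $-987$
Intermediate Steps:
$j{\left(Z \right)} = -4$ ($j{\left(Z \right)} = -4 + 0 = -4$)
$H = 1840$ ($H = \left(-460\right) \left(-4\right) = 1840$)
$-2827 + H = -2827 + 1840 = -987$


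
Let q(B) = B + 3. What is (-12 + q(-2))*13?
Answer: -143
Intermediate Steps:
q(B) = 3 + B
(-12 + q(-2))*13 = (-12 + (3 - 2))*13 = (-12 + 1)*13 = -11*13 = -143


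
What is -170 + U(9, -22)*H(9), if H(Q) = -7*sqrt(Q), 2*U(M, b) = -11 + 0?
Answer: -109/2 ≈ -54.500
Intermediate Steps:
U(M, b) = -11/2 (U(M, b) = (-11 + 0)/2 = (1/2)*(-11) = -11/2)
-170 + U(9, -22)*H(9) = -170 - (-77)*sqrt(9)/2 = -170 - (-77)*3/2 = -170 - 11/2*(-21) = -170 + 231/2 = -109/2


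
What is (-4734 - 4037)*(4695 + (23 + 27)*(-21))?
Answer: -31970295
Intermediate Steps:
(-4734 - 4037)*(4695 + (23 + 27)*(-21)) = -8771*(4695 + 50*(-21)) = -8771*(4695 - 1050) = -8771*3645 = -31970295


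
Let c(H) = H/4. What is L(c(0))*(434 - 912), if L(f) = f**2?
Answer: 0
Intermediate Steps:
c(H) = H/4 (c(H) = H*(1/4) = H/4)
L(c(0))*(434 - 912) = ((1/4)*0)**2*(434 - 912) = 0**2*(-478) = 0*(-478) = 0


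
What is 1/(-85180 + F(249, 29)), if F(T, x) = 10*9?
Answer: -1/85090 ≈ -1.1752e-5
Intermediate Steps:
F(T, x) = 90
1/(-85180 + F(249, 29)) = 1/(-85180 + 90) = 1/(-85090) = -1/85090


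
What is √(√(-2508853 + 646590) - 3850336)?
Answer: √(-3850336 + I*√1862263) ≈ 0.348 + 1962.2*I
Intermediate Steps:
√(√(-2508853 + 646590) - 3850336) = √(√(-1862263) - 3850336) = √(I*√1862263 - 3850336) = √(-3850336 + I*√1862263)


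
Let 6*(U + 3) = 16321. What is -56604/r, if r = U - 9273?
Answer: 339624/39335 ≈ 8.6341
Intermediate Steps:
U = 16303/6 (U = -3 + (1/6)*16321 = -3 + 16321/6 = 16303/6 ≈ 2717.2)
r = -39335/6 (r = 16303/6 - 9273 = -39335/6 ≈ -6555.8)
-56604/r = -56604/(-39335/6) = -56604*(-6/39335) = 339624/39335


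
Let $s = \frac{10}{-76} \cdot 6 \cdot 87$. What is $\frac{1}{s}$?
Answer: $- \frac{19}{1305} \approx -0.014559$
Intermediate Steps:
$s = - \frac{1305}{19}$ ($s = 10 \left(- \frac{1}{76}\right) 6 \cdot 87 = \left(- \frac{5}{38}\right) 6 \cdot 87 = \left(- \frac{15}{19}\right) 87 = - \frac{1305}{19} \approx -68.684$)
$\frac{1}{s} = \frac{1}{- \frac{1305}{19}} = - \frac{19}{1305}$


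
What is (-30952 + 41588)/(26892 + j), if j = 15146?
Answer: 5318/21019 ≈ 0.25301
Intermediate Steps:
(-30952 + 41588)/(26892 + j) = (-30952 + 41588)/(26892 + 15146) = 10636/42038 = 10636*(1/42038) = 5318/21019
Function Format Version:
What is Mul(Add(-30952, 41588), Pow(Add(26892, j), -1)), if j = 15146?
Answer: Rational(5318, 21019) ≈ 0.25301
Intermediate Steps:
Mul(Add(-30952, 41588), Pow(Add(26892, j), -1)) = Mul(Add(-30952, 41588), Pow(Add(26892, 15146), -1)) = Mul(10636, Pow(42038, -1)) = Mul(10636, Rational(1, 42038)) = Rational(5318, 21019)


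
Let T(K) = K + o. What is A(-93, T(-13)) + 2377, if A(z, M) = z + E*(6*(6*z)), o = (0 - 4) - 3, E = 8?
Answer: -24500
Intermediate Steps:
o = -7 (o = -4 - 3 = -7)
T(K) = -7 + K (T(K) = K - 7 = -7 + K)
A(z, M) = 289*z (A(z, M) = z + 8*(6*(6*z)) = z + 8*(36*z) = z + 288*z = 289*z)
A(-93, T(-13)) + 2377 = 289*(-93) + 2377 = -26877 + 2377 = -24500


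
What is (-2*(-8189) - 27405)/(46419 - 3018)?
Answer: -11027/43401 ≈ -0.25407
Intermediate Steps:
(-2*(-8189) - 27405)/(46419 - 3018) = (16378 - 27405)/43401 = -11027*1/43401 = -11027/43401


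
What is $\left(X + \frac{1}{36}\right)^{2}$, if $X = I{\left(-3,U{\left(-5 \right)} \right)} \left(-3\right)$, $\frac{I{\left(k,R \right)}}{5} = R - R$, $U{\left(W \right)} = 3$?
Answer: $\frac{1}{1296} \approx 0.0007716$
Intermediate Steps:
$I{\left(k,R \right)} = 0$ ($I{\left(k,R \right)} = 5 \left(R - R\right) = 5 \cdot 0 = 0$)
$X = 0$ ($X = 0 \left(-3\right) = 0$)
$\left(X + \frac{1}{36}\right)^{2} = \left(0 + \frac{1}{36}\right)^{2} = \left(\frac{1}{36}\right)^{2} = \frac{1}{1296}$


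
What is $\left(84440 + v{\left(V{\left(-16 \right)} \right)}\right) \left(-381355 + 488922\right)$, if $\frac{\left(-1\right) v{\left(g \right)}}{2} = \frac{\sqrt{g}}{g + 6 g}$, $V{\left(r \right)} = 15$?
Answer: $9082957480 - \frac{215134 \sqrt{15}}{105} \approx 9.0829 \cdot 10^{9}$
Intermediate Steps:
$v{\left(g \right)} = - \frac{2}{7 \sqrt{g}}$ ($v{\left(g \right)} = - 2 \frac{\sqrt{g}}{g + 6 g} = - 2 \frac{\sqrt{g}}{7 g} = - 2 \frac{1}{7 g} \sqrt{g} = - 2 \frac{1}{7 \sqrt{g}} = - \frac{2}{7 \sqrt{g}}$)
$\left(84440 + v{\left(V{\left(-16 \right)} \right)}\right) \left(-381355 + 488922\right) = \left(84440 - \frac{2}{7 \sqrt{15}}\right) \left(-381355 + 488922\right) = \left(84440 - \frac{2 \frac{\sqrt{15}}{15}}{7}\right) 107567 = \left(84440 - \frac{2 \sqrt{15}}{105}\right) 107567 = 9082957480 - \frac{215134 \sqrt{15}}{105}$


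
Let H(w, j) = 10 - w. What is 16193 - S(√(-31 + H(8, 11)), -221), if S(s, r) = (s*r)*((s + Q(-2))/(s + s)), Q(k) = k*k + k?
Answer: 16414 + 221*I*√29/2 ≈ 16414.0 + 595.06*I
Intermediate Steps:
Q(k) = k + k² (Q(k) = k² + k = k + k²)
S(s, r) = r*(2 + s)/2 (S(s, r) = (s*r)*((s - 2*(1 - 2))/(s + s)) = (r*s)*((s - 2*(-1))/((2*s))) = (r*s)*((s + 2)*(1/(2*s))) = (r*s)*((2 + s)*(1/(2*s))) = (r*s)*((2 + s)/(2*s)) = r*(2 + s)/2)
16193 - S(√(-31 + H(8, 11)), -221) = 16193 - (-221)*(2 + √(-31 + (10 - 1*8)))/2 = 16193 - (-221)*(2 + √(-31 + (10 - 8)))/2 = 16193 - (-221)*(2 + √(-31 + 2))/2 = 16193 - (-221)*(2 + √(-29))/2 = 16193 - (-221)*(2 + I*√29)/2 = 16193 - (-221 - 221*I*√29/2) = 16193 + (221 + 221*I*√29/2) = 16414 + 221*I*√29/2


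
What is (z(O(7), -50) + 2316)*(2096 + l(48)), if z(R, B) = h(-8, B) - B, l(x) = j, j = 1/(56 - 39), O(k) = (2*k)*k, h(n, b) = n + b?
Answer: 82240964/17 ≈ 4.8377e+6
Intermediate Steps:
h(n, b) = b + n
O(k) = 2*k**2
j = 1/17 ≈ 0.058824
l(x) = 1/17
z(R, B) = -8 (z(R, B) = (B - 8) - B = (-8 + B) - B = -8)
(z(O(7), -50) + 2316)*(2096 + l(48)) = (-8 + 2316)*(2096 + 1/17) = 2308*(35633/17) = 82240964/17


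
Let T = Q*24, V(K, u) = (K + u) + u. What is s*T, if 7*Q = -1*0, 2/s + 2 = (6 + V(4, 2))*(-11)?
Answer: 0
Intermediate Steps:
V(K, u) = K + 2*u
s = -1/78 (s = 2/(-2 + (6 + (4 + 2*2))*(-11)) = 2/(-2 + (6 + (4 + 4))*(-11)) = 2/(-2 + (6 + 8)*(-11)) = 2/(-2 + 14*(-11)) = 2/(-2 - 154) = 2/(-156) = 2*(-1/156) = -1/78 ≈ -0.012821)
Q = 0 (Q = (-1*0)/7 = (1/7)*0 = 0)
T = 0 (T = 0*24 = 0)
s*T = -1/78*0 = 0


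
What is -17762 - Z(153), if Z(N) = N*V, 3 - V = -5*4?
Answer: -21281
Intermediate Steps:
V = 23 (V = 3 - (-5)*4 = 3 - 1*(-20) = 3 + 20 = 23)
Z(N) = 23*N (Z(N) = N*23 = 23*N)
-17762 - Z(153) = -17762 - 23*153 = -17762 - 1*3519 = -17762 - 3519 = -21281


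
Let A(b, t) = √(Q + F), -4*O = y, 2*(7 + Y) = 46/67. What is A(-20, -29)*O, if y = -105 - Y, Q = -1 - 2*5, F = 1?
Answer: 6589*I*√10/268 ≈ 77.747*I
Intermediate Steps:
Y = -446/67 (Y = -7 + (46/67)/2 = -7 + (46*(1/67))/2 = -7 + (½)*(46/67) = -7 + 23/67 = -446/67 ≈ -6.6567)
Q = -11 (Q = -1 - 10 = -11)
y = -6589/67 (y = -105 - 1*(-446/67) = -105 + 446/67 = -6589/67 ≈ -98.343)
O = 6589/268 (O = -¼*(-6589/67) = 6589/268 ≈ 24.586)
A(b, t) = I*√10 (A(b, t) = √(-11 + 1) = √(-10) = I*√10)
A(-20, -29)*O = (I*√10)*(6589/268) = 6589*I*√10/268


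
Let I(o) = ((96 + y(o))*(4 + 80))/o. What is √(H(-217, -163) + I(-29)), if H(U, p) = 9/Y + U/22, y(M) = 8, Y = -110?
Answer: I*√791667085/1595 ≈ 17.641*I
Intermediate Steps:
H(U, p) = -9/110 + U/22 (H(U, p) = 9/(-110) + U/22 = 9*(-1/110) + U*(1/22) = -9/110 + U/22)
I(o) = 8736/o (I(o) = ((96 + 8)*(4 + 80))/o = (104*84)/o = 8736/o)
√(H(-217, -163) + I(-29)) = √((-9/110 + (1/22)*(-217)) + 8736/(-29)) = √((-9/110 - 217/22) + 8736*(-1/29)) = √(-547/55 - 8736/29) = √(-496343/1595) = I*√791667085/1595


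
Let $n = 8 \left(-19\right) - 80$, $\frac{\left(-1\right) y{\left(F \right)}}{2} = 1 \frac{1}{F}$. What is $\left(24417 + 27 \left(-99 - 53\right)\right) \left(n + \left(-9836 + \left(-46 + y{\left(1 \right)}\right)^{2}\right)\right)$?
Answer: $-157710132$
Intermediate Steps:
$y{\left(F \right)} = - \frac{2}{F}$ ($y{\left(F \right)} = - 2 \cdot 1 \frac{1}{F} = - \frac{2}{F}$)
$n = -232$ ($n = -152 - 80 = -232$)
$\left(24417 + 27 \left(-99 - 53\right)\right) \left(n + \left(-9836 + \left(-46 + y{\left(1 \right)}\right)^{2}\right)\right) = \left(24417 + 27 \left(-99 - 53\right)\right) \left(-232 - \left(9836 - \left(-46 - \frac{2}{1}\right)^{2}\right)\right) = \left(24417 + 27 \left(-152\right)\right) \left(-232 - \left(9836 - \left(-46 - 2\right)^{2}\right)\right) = \left(24417 - 4104\right) \left(-232 - \left(9836 - \left(-46 - 2\right)^{2}\right)\right) = 20313 \left(-232 - \left(9836 - \left(-48\right)^{2}\right)\right) = 20313 \left(-232 + \left(-9836 + 2304\right)\right) = 20313 \left(-232 - 7532\right) = 20313 \left(-7764\right) = -157710132$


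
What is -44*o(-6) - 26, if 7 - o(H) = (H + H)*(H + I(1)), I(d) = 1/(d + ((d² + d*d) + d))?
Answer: 2702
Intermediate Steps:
I(d) = 1/(2*d + 2*d²) (I(d) = 1/(d + ((d² + d²) + d)) = 1/(d + (2*d² + d)) = 1/(d + (d + 2*d²)) = 1/(2*d + 2*d²))
o(H) = 7 - 2*H*(¼ + H) (o(H) = 7 - (H + H)*(H + (½)/(1*(1 + 1))) = 7 - 2*H*(H + (½)*1/2) = 7 - 2*H*(H + (½)*1*(½)) = 7 - 2*H*(H + ¼) = 7 - 2*H*(¼ + H))
-44*o(-6) - 26 = -44*(7 - 2*(-6)² - ½*(-6)) - 26 = -44*(7 - 2*36 + 3) - 26 = -44*(7 - 72 + 3) - 26 = -44*(-62) - 26 = 2728 - 26 = 2702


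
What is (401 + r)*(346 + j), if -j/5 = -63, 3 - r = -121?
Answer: 347025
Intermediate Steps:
r = 124 (r = 3 - 1*(-121) = 3 + 121 = 124)
j = 315 (j = -5*(-63) = 315)
(401 + r)*(346 + j) = (401 + 124)*(346 + 315) = 525*661 = 347025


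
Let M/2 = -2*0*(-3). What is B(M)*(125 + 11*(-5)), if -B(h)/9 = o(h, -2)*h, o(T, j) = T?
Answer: 0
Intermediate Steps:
M = 0 (M = 2*(-2*0*(-3)) = 2*(0*(-3)) = 2*0 = 0)
B(h) = -9*h² (B(h) = -9*h*h = -9*h²)
B(M)*(125 + 11*(-5)) = (-9*0²)*(125 + 11*(-5)) = (-9*0)*(125 - 55) = 0*70 = 0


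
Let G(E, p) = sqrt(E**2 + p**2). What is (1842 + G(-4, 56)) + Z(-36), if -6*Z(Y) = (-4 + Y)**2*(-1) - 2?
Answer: 2109 + 4*sqrt(197) ≈ 2165.1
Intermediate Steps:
Z(Y) = 1/3 + (-4 + Y)**2/6 (Z(Y) = -((-4 + Y)**2*(-1) - 2)/6 = -(-(-4 + Y)**2 - 2)/6 = -(-2 - (-4 + Y)**2)/6 = 1/3 + (-4 + Y)**2/6)
(1842 + G(-4, 56)) + Z(-36) = (1842 + sqrt((-4)**2 + 56**2)) + (1/3 + (-4 - 36)**2/6) = (1842 + sqrt(16 + 3136)) + (1/3 + (1/6)*(-40)**2) = (1842 + sqrt(3152)) + (1/3 + (1/6)*1600) = (1842 + 4*sqrt(197)) + (1/3 + 800/3) = (1842 + 4*sqrt(197)) + 267 = 2109 + 4*sqrt(197)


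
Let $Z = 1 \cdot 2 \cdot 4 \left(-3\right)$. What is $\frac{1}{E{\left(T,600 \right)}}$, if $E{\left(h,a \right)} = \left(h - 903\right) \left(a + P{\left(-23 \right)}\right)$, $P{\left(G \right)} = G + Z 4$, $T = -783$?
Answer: $- \frac{1}{810966} \approx -1.2331 \cdot 10^{-6}$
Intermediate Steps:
$Z = -24$ ($Z = 2 \left(-12\right) = -24$)
$P{\left(G \right)} = -96 + G$ ($P{\left(G \right)} = G - 96 = -96 + G$)
$E{\left(h,a \right)} = \left(-903 + h\right) \left(-119 + a\right)$ ($E{\left(h,a \right)} = \left(h - 903\right) \left(a - 119\right) = \left(-903 + h\right) \left(a - 119\right) = \left(-903 + h\right) \left(-119 + a\right)$)
$\frac{1}{E{\left(T,600 \right)}} = \frac{1}{107457 - 541800 - -93177 + 600 \left(-783\right)} = \frac{1}{107457 - 541800 + 93177 - 469800} = \frac{1}{-810966} = - \frac{1}{810966}$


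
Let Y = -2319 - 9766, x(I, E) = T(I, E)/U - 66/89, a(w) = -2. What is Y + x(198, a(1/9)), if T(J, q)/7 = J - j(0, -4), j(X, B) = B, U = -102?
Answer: -54920104/4539 ≈ -12100.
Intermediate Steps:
T(J, q) = 28 + 7*J (T(J, q) = 7*(J - 1*(-4)) = 7*(J + 4) = 7*(4 + J) = 28 + 7*J)
x(I, E) = -4612/4539 - 7*I/102 (x(I, E) = (28 + 7*I)/(-102) - 66/89 = (28 + 7*I)*(-1/102) - 66*1/89 = (-14/51 - 7*I/102) - 66/89 = -4612/4539 - 7*I/102)
Y = -12085
Y + x(198, a(1/9)) = -12085 + (-4612/4539 - 7/102*198) = -12085 + (-4612/4539 - 231/17) = -12085 - 66289/4539 = -54920104/4539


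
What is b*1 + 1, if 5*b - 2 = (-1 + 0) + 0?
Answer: 6/5 ≈ 1.2000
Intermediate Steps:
b = ⅕ (b = ⅖ + ((-1 + 0) + 0)/5 = ⅖ + (-1 + 0)/5 = ⅖ + (⅕)*(-1) = ⅖ - ⅕ = ⅕ ≈ 0.20000)
b*1 + 1 = (⅕)*1 + 1 = ⅕ + 1 = 6/5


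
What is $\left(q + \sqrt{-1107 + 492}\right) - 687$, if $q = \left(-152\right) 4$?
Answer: $-1295 + i \sqrt{615} \approx -1295.0 + 24.799 i$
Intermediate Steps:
$q = -608$
$\left(q + \sqrt{-1107 + 492}\right) - 687 = \left(-608 + \sqrt{-1107 + 492}\right) - 687 = \left(-608 + \sqrt{-615}\right) - 687 = \left(-608 + i \sqrt{615}\right) - 687 = -1295 + i \sqrt{615}$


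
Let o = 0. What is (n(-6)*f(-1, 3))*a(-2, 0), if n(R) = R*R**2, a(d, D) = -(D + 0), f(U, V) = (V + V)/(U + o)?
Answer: 0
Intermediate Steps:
f(U, V) = 2*V/U (f(U, V) = (V + V)/(U + 0) = (2*V)/U = 2*V/U)
a(d, D) = -D
n(R) = R**3
(n(-6)*f(-1, 3))*a(-2, 0) = ((-6)**3*(2*3/(-1)))*(-1*0) = -432*3*(-1)*0 = -216*(-6)*0 = 1296*0 = 0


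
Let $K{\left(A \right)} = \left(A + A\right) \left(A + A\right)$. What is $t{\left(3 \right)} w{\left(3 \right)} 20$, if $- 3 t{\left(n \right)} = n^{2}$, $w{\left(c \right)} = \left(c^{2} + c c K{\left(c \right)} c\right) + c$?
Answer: $-59040$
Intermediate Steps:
$K{\left(A \right)} = 4 A^{2}$ ($K{\left(A \right)} = 2 A 2 A = 4 A^{2}$)
$w{\left(c \right)} = c + c^{2} + 4 c^{5}$ ($w{\left(c \right)} = \left(c^{2} + c c 4 c^{2} c\right) + c = \left(c^{2} + c^{2} \cdot 4 c^{2} c\right) + c = \left(c^{2} + 4 c^{4} c\right) + c = \left(c^{2} + 4 c^{5}\right) + c = c + c^{2} + 4 c^{5}$)
$t{\left(n \right)} = - \frac{n^{2}}{3}$
$t{\left(3 \right)} w{\left(3 \right)} 20 = - \frac{3^{2}}{3} \cdot 3 \left(1 + 3 + 4 \cdot 3^{4}\right) 20 = \left(- \frac{1}{3}\right) 9 \cdot 3 \left(1 + 3 + 4 \cdot 81\right) 20 = - 3 \cdot 3 \left(1 + 3 + 324\right) 20 = - 3 \cdot 3 \cdot 328 \cdot 20 = \left(-3\right) 984 \cdot 20 = \left(-2952\right) 20 = -59040$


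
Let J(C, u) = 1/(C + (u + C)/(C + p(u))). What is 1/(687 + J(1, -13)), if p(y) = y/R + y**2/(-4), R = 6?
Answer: 665/457376 ≈ 0.0014539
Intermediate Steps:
p(y) = -y**2/4 + y/6 (p(y) = y/6 + y**2/(-4) = y*(1/6) + y**2*(-1/4) = y/6 - y**2/4 = -y**2/4 + y/6)
J(C, u) = 1/(C + (C + u)/(C + u*(2 - 3*u)/12)) (J(C, u) = 1/(C + (u + C)/(C + u*(2 - 3*u)/12)) = 1/(C + (C + u)/(C + u*(2 - 3*u)/12)))
1/(687 + J(1, -13)) = 1/(687 + (-3*(-13)**2 + 2*(-13) + 12*1)/(12*1 + 12*(-13) + 12*1**2 - 1*1*(-13)*(-2 + 3*(-13)))) = 1/(687 + (-3*169 - 26 + 12)/(12 - 156 + 12*1 - 1*1*(-13)*(-2 - 39))) = 1/(687 + (-507 - 26 + 12)/(12 - 156 + 12 - 1*1*(-13)*(-41))) = 1/(687 - 521/(12 - 156 + 12 - 533)) = 1/(687 - 521/(-665)) = 1/(687 - 1/665*(-521)) = 1/(687 + 521/665) = 1/(457376/665) = 665/457376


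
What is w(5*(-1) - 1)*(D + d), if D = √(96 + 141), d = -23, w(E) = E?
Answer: 138 - 6*√237 ≈ 45.631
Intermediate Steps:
D = √237 ≈ 15.395
w(5*(-1) - 1)*(D + d) = (5*(-1) - 1)*(√237 - 23) = (-5 - 1)*(-23 + √237) = -6*(-23 + √237) = 138 - 6*√237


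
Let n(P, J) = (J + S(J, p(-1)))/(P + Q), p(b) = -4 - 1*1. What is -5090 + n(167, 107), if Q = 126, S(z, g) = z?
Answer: -1491156/293 ≈ -5089.3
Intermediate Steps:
p(b) = -5 (p(b) = -4 - 1 = -5)
n(P, J) = 2*J/(126 + P) (n(P, J) = (J + J)/(P + 126) = (2*J)/(126 + P) = 2*J/(126 + P))
-5090 + n(167, 107) = -5090 + 2*107/(126 + 167) = -5090 + 2*107/293 = -5090 + 2*107*(1/293) = -5090 + 214/293 = -1491156/293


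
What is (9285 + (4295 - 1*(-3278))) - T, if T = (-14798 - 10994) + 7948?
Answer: 34702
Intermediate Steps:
T = -17844 (T = -25792 + 7948 = -17844)
(9285 + (4295 - 1*(-3278))) - T = (9285 + (4295 - 1*(-3278))) - 1*(-17844) = (9285 + (4295 + 3278)) + 17844 = (9285 + 7573) + 17844 = 16858 + 17844 = 34702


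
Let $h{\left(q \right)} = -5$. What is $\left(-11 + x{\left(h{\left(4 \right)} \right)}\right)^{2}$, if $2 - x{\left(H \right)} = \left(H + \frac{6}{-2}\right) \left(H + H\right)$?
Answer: $7921$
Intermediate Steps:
$x{\left(H \right)} = 2 - 2 H \left(-3 + H\right)$ ($x{\left(H \right)} = 2 - \left(H + \frac{6}{-2}\right) \left(H + H\right) = 2 - \left(H + 6 \left(- \frac{1}{2}\right)\right) 2 H = 2 - \left(H - 3\right) 2 H = 2 - \left(-3 + H\right) 2 H = 2 - 2 H \left(-3 + H\right)$)
$\left(-11 + x{\left(h{\left(4 \right)} \right)}\right)^{2} = \left(-11 + \left(2 - 2 \left(-5\right)^{2} + 6 \left(-5\right)\right)\right)^{2} = \left(-11 - 78\right)^{2} = \left(-89\right)^{2} = 7921$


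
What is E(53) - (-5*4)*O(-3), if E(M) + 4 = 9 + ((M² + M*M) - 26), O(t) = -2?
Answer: 5557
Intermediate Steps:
E(M) = -21 + 2*M² (E(M) = -4 + (9 + ((M² + M*M) - 26)) = -4 + (9 + ((M² + M²) - 26)) = -4 + (9 + (2*M² - 26)) = -4 + (9 + (-26 + 2*M²)) = -4 + (-17 + 2*M²) = -21 + 2*M²)
E(53) - (-5*4)*O(-3) = (-21 + 2*53²) - (-5*4)*(-2) = (-21 + 2*2809) - (-20)*(-2) = (-21 + 5618) - 1*40 = 5597 - 40 = 5557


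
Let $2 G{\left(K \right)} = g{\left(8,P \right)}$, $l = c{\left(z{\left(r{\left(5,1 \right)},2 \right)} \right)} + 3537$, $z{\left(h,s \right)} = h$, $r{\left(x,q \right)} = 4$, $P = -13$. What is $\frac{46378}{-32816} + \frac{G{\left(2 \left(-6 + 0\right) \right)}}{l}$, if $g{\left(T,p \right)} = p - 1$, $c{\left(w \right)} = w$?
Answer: $- \frac{82227105}{58100728} \approx -1.4153$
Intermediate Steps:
$g{\left(T,p \right)} = -1 + p$ ($g{\left(T,p \right)} = p - 1 = -1 + p$)
$l = 3541$ ($l = 4 + 3537 = 3541$)
$G{\left(K \right)} = -7$ ($G{\left(K \right)} = \frac{-1 - 13}{2} = \frac{1}{2} \left(-14\right) = -7$)
$\frac{46378}{-32816} + \frac{G{\left(2 \left(-6 + 0\right) \right)}}{l} = \frac{46378}{-32816} - \frac{7}{3541} = 46378 \left(- \frac{1}{32816}\right) - \frac{7}{3541} = - \frac{23189}{16408} - \frac{7}{3541} = - \frac{82227105}{58100728}$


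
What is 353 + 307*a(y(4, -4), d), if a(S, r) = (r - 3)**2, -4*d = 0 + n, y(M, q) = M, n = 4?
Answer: 5265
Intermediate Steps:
d = -1 (d = -(0 + 4)/4 = -1/4*4 = -1)
a(S, r) = (-3 + r)**2
353 + 307*a(y(4, -4), d) = 353 + 307*(-3 - 1)**2 = 353 + 307*(-4)**2 = 353 + 307*16 = 353 + 4912 = 5265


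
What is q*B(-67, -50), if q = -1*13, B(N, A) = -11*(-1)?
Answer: -143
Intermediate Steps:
B(N, A) = 11
q = -13
q*B(-67, -50) = -13*11 = -143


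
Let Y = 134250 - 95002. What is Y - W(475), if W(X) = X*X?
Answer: -186377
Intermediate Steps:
Y = 39248
W(X) = X**2
Y - W(475) = 39248 - 1*475**2 = 39248 - 1*225625 = 39248 - 225625 = -186377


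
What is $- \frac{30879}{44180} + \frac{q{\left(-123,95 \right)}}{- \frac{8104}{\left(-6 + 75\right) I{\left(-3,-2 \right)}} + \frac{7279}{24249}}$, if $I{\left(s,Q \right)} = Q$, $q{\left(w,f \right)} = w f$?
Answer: $- \frac{6147645859881}{30944549020} \approx -198.67$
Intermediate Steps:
$q{\left(w,f \right)} = f w$
$- \frac{30879}{44180} + \frac{q{\left(-123,95 \right)}}{- \frac{8104}{\left(-6 + 75\right) I{\left(-3,-2 \right)}} + \frac{7279}{24249}} = - \frac{30879}{44180} + \frac{95 \left(-123\right)}{- \frac{8104}{\left(-6 + 75\right) \left(-2\right)} + \frac{7279}{24249}} = \left(-30879\right) \frac{1}{44180} - \frac{11685}{- \frac{8104}{69 \left(-2\right)} + 7279 \cdot \frac{1}{24249}} = - \frac{657}{940} - \frac{11685}{- \frac{8104}{-138} + \frac{7279}{24249}} = - \frac{657}{940} - \frac{11685}{\left(-8104\right) \left(- \frac{1}{138}\right) + \frac{7279}{24249}} = - \frac{657}{940} - \frac{11685}{\frac{4052}{69} + \frac{7279}{24249}} = - \frac{657}{940} - \frac{11685}{\frac{32919733}{557727}} = - \frac{657}{940} - \frac{6517039995}{32919733} = - \frac{6147645859881}{30944549020}$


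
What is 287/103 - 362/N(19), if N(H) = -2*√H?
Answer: 287/103 + 181*√19/19 ≈ 44.311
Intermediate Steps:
287/103 - 362/N(19) = 287/103 - 362*(-√19/38) = 287*(1/103) - (-181)*√19/19 = 287/103 + 181*√19/19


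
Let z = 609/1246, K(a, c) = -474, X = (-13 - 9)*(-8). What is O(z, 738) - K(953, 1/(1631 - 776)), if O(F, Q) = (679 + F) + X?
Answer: 236649/178 ≈ 1329.5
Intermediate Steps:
X = 176 (X = -22*(-8) = 176)
z = 87/178 (z = 609*(1/1246) = 87/178 ≈ 0.48876)
O(F, Q) = 855 + F (O(F, Q) = (679 + F) + 176 = 855 + F)
O(z, 738) - K(953, 1/(1631 - 776)) = (855 + 87/178) - 1*(-474) = 152277/178 + 474 = 236649/178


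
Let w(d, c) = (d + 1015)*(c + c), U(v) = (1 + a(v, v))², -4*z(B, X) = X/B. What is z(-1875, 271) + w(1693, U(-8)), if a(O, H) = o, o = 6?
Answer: 1990380271/7500 ≈ 2.6538e+5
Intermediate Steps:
z(B, X) = -X/(4*B)
a(O, H) = 6
U(v) = 49 (U(v) = (1 + 6)² = 7² = 49)
w(d, c) = 2*c*(1015 + d) (w(d, c) = (1015 + d)*(2*c) = 2*c*(1015 + d))
z(-1875, 271) + w(1693, U(-8)) = -¼*271/(-1875) + 2*49*(1015 + 1693) = -¼*271*(-1/1875) + 2*49*2708 = 271/7500 + 265384 = 1990380271/7500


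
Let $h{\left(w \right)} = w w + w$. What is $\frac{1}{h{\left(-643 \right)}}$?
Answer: $\frac{1}{412806} \approx 2.4224 \cdot 10^{-6}$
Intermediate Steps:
$h{\left(w \right)} = w + w^{2}$ ($h{\left(w \right)} = w^{2} + w = w + w^{2}$)
$\frac{1}{h{\left(-643 \right)}} = \frac{1}{\left(-643\right) \left(1 - 643\right)} = \frac{1}{\left(-643\right) \left(-642\right)} = \frac{1}{412806}$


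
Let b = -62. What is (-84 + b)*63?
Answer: -9198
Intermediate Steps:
(-84 + b)*63 = (-84 - 62)*63 = -146*63 = -9198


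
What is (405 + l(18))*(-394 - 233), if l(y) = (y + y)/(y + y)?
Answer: -254562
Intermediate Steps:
l(y) = 1 (l(y) = (2*y)/((2*y)) = (2*y)*(1/(2*y)) = 1)
(405 + l(18))*(-394 - 233) = (405 + 1)*(-394 - 233) = 406*(-627) = -254562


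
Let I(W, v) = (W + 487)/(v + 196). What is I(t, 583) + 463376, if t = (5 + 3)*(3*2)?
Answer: 360970439/779 ≈ 4.6338e+5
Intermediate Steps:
t = 48 (t = 8*6 = 48)
I(W, v) = (487 + W)/(196 + v)
I(t, 583) + 463376 = (487 + 48)/(196 + 583) + 463376 = 535/779 + 463376 = 360970439/779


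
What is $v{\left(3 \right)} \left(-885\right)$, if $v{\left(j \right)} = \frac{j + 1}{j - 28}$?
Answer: $\frac{708}{5} \approx 141.6$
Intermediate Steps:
$v{\left(j \right)} = \frac{1 + j}{-28 + j}$
$v{\left(3 \right)} \left(-885\right) = \frac{1 + 3}{-28 + 3} \left(-885\right) = \frac{1}{-25} \cdot 4 \left(-885\right) = \left(- \frac{1}{25}\right) 4 \left(-885\right) = \left(- \frac{4}{25}\right) \left(-885\right) = \frac{708}{5}$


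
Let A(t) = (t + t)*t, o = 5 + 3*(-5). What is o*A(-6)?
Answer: -720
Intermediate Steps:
o = -10 (o = 5 - 15 = -10)
A(t) = 2*t² (A(t) = (2*t)*t = 2*t²)
o*A(-6) = -20*(-6)² = -20*36 = -10*72 = -720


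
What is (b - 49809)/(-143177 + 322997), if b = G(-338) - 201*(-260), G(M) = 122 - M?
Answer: 2911/179820 ≈ 0.016188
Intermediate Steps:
b = 52720 (b = (122 - 1*(-338)) - 201*(-260) = (122 + 338) + 52260 = 460 + 52260 = 52720)
(b - 49809)/(-143177 + 322997) = (52720 - 49809)/(-143177 + 322997) = 2911/179820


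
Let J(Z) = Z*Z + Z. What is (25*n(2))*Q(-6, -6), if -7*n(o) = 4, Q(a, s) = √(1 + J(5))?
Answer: -100*√31/7 ≈ -79.540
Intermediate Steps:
J(Z) = Z + Z² (J(Z) = Z² + Z = Z + Z²)
Q(a, s) = √31 (Q(a, s) = √(1 + 5*(1 + 5)) = √(1 + 5*6) = √(1 + 30) = √31)
n(o) = -4/7 (n(o) = -⅐*4 = -4/7)
(25*n(2))*Q(-6, -6) = (25*(-4/7))*√31 = -100*√31/7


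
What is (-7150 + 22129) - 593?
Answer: 14386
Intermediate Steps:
(-7150 + 22129) - 593 = 14979 - 593 = 14386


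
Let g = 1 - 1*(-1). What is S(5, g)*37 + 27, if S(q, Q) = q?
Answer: 212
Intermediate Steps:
g = 2 (g = 1 + 1 = 2)
S(5, g)*37 + 27 = 5*37 + 27 = 185 + 27 = 212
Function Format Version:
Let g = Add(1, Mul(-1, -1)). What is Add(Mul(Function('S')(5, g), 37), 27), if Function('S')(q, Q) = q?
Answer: 212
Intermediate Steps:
g = 2 (g = Add(1, 1) = 2)
Add(Mul(Function('S')(5, g), 37), 27) = Add(Mul(5, 37), 27) = Add(185, 27) = 212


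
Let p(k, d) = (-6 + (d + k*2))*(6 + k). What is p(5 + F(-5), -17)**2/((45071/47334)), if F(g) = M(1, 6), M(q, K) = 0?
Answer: 74456382/3467 ≈ 21476.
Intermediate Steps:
F(g) = 0
p(k, d) = (6 + k)*(-6 + d + 2*k) (p(k, d) = (-6 + (d + 2*k))*(6 + k) = (-6 + d + 2*k)*(6 + k) = (6 + k)*(-6 + d + 2*k))
p(5 + F(-5), -17)**2/((45071/47334)) = (-36 + 2*(5 + 0)**2 + 6*(-17) + 6*(5 + 0) - 17*(5 + 0))**2/((45071/47334)) = (-36 + 2*5**2 - 102 + 6*5 - 17*5)**2/((45071*(1/47334))) = (-36 + 2*25 - 102 + 30 - 85)**2/(45071/47334) = (-36 + 50 - 102 + 30 - 85)**2*(47334/45071) = (-143)**2*(47334/45071) = 20449*(47334/45071) = 74456382/3467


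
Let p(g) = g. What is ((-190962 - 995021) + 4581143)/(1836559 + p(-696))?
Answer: 3395160/1835863 ≈ 1.8494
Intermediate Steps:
((-190962 - 995021) + 4581143)/(1836559 + p(-696)) = ((-190962 - 995021) + 4581143)/(1836559 - 696) = (-1185983 + 4581143)/1835863 = 3395160*(1/1835863) = 3395160/1835863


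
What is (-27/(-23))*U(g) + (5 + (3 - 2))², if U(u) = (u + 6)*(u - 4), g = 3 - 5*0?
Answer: 585/23 ≈ 25.435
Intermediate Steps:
g = 3 (g = 3 + 0 = 3)
U(u) = (-4 + u)*(6 + u) (U(u) = (6 + u)*(-4 + u) = (-4 + u)*(6 + u))
(-27/(-23))*U(g) + (5 + (3 - 2))² = (-27/(-23))*(-24 + 3² + 2*3) + (5 + (3 - 2))² = (-27*(-1/23))*(-24 + 9 + 6) + (5 + 1)² = (27/23)*(-9) + 6² = -243/23 + 36 = 585/23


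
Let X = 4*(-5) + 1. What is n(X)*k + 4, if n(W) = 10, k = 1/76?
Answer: 157/38 ≈ 4.1316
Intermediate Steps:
X = -19 (X = -20 + 1 = -19)
k = 1/76 (k = 1*(1/76) = 1/76 ≈ 0.013158)
n(X)*k + 4 = 10*(1/76) + 4 = 5/38 + 4 = 157/38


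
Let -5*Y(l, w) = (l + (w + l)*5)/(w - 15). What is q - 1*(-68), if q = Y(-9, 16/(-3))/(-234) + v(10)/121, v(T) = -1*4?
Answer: 293488081/4317885 ≈ 67.970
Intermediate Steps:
v(T) = -4
Y(l, w) = -(5*w + 6*l)/(5*(-15 + w)) (Y(l, w) = -(l + (w + l)*5)/(5*(w - 15)) = -(l + (l + w)*5)/(5*(-15 + w)) = -(l + (5*l + 5*w))/(5*(-15 + w)) = -(5*w + 6*l)/(5*(-15 + w)))
q = -128099/4317885 (q = ((-16/(-3) - 6/5*(-9))/(-15 + 16/(-3)))/(-234) - 4/121 = ((-16*(-1)/3 + 54/5)/(-15 + 16*(-⅓)))*(-1/234) - 4*1/121 = ((-1*(-16/3) + 54/5)/(-15 - 16/3))*(-1/234) - 4/121 = ((16/3 + 54/5)/(-61/3))*(-1/234) - 4/121 = -3/61*242/15*(-1/234) - 4/121 = -242/305*(-1/234) - 4/121 = 121/35685 - 4/121 = -128099/4317885 ≈ -0.029667)
q - 1*(-68) = -128099/4317885 - 1*(-68) = -128099/4317885 + 68 = 293488081/4317885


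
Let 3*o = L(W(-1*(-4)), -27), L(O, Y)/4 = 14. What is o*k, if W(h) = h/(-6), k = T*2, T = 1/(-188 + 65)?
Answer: -112/369 ≈ -0.30352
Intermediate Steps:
T = -1/123 (T = 1/(-123) = -1/123 ≈ -0.0081301)
k = -2/123 (k = -1/123*2 = -2/123 ≈ -0.016260)
W(h) = -h/6 (W(h) = h*(-⅙) = -h/6)
L(O, Y) = 56 (L(O, Y) = 4*14 = 56)
o = 56/3 (o = (⅓)*56 = 56/3 ≈ 18.667)
o*k = (56/3)*(-2/123) = -112/369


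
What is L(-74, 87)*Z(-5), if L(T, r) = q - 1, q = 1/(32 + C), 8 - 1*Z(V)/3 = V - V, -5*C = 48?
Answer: -321/14 ≈ -22.929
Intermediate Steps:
C = -48/5 (C = -⅕*48 = -48/5 ≈ -9.6000)
Z(V) = 24 (Z(V) = 24 - 3*(V - V) = 24 - 3*0 = 24 + 0 = 24)
q = 5/112 (q = 1/(32 - 48/5) = 1/(112/5) = 5/112 ≈ 0.044643)
L(T, r) = -107/112 (L(T, r) = 5/112 - 1 = -107/112)
L(-74, 87)*Z(-5) = -107/112*24 = -321/14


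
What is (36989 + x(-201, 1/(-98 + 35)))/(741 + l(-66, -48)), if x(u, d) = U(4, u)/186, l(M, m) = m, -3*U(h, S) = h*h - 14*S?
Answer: 10318516/193347 ≈ 53.368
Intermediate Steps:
U(h, S) = -h²/3 + 14*S/3 (U(h, S) = -(h*h - 14*S)/3 = -(h² - 14*S)/3 = -h²/3 + 14*S/3)
x(u, d) = -8/279 + 7*u/279 (x(u, d) = (-⅓*4² + 14*u/3)/186 = (-⅓*16 + 14*u/3)*(1/186) = (-16/3 + 14*u/3)*(1/186) = -8/279 + 7*u/279)
(36989 + x(-201, 1/(-98 + 35)))/(741 + l(-66, -48)) = (36989 + (-8/279 + (7/279)*(-201)))/(741 - 48) = (36989 + (-8/279 - 469/93))/693 = (36989 - 1415/279)*(1/693) = (10318516/279)*(1/693) = 10318516/193347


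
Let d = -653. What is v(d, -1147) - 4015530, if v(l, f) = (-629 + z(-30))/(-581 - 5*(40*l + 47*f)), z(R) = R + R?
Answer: -1604461229609/399564 ≈ -4.0155e+6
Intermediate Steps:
z(R) = 2*R
v(l, f) = -689/(-581 - 235*f - 200*l) (v(l, f) = (-629 + 2*(-30))/(-581 - 5*(40*l + 47*f)) = (-629 - 60)/(-581 + (-235*f - 200*l)) = -689/(-581 - 235*f - 200*l))
v(d, -1147) - 4015530 = 689/(581 + 200*(-653) + 235*(-1147)) - 4015530 = 689/(581 - 130600 - 269545) - 4015530 = 689/(-399564) - 4015530 = 689*(-1/399564) - 4015530 = -689/399564 - 4015530 = -1604461229609/399564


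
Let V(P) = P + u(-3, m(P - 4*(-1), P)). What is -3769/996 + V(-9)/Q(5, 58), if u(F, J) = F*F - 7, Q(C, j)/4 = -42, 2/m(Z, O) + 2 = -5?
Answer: -2485/664 ≈ -3.7425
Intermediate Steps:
m(Z, O) = -2/7 (m(Z, O) = 2/(-2 - 5) = 2/(-7) = 2*(-⅐) = -2/7)
Q(C, j) = -168 (Q(C, j) = 4*(-42) = -168)
u(F, J) = -7 + F² (u(F, J) = F² - 7 = -7 + F²)
V(P) = 2 + P (V(P) = P + (-7 + (-3)²) = P + (-7 + 9) = P + 2 = 2 + P)
-3769/996 + V(-9)/Q(5, 58) = -3769/996 + (2 - 9)/(-168) = -3769*1/996 - 7*(-1/168) = -3769/996 + 1/24 = -2485/664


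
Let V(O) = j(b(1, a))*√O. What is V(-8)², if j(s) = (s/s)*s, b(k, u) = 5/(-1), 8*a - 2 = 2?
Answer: -200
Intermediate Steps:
a = ½ (a = ¼ + (⅛)*2 = ¼ + ¼ = ½ ≈ 0.50000)
b(k, u) = -5 (b(k, u) = 5*(-1) = -5)
j(s) = s (j(s) = 1*s = s)
V(O) = -5*√O
V(-8)² = (-10*I*√2)² = -200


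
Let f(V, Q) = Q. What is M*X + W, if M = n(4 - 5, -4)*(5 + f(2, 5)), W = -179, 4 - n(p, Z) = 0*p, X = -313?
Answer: -12699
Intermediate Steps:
n(p, Z) = 4 (n(p, Z) = 4 - 0*p = 4 - 1*0 = 4 + 0 = 4)
M = 40 (M = 4*(5 + 5) = 4*10 = 40)
M*X + W = 40*(-313) - 179 = -12520 - 179 = -12699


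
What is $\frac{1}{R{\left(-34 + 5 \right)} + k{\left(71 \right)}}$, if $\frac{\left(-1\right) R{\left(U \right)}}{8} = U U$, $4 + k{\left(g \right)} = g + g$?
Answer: $- \frac{1}{6590} \approx -0.00015175$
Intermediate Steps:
$k{\left(g \right)} = -4 + 2 g$ ($k{\left(g \right)} = -4 + \left(g + g\right) = -4 + 2 g$)
$R{\left(U \right)} = - 8 U^{2}$ ($R{\left(U \right)} = - 8 U U = - 8 U^{2}$)
$\frac{1}{R{\left(-34 + 5 \right)} + k{\left(71 \right)}} = \frac{1}{- 8 \left(-34 + 5\right)^{2} + \left(-4 + 2 \cdot 71\right)} = \frac{1}{- 8 \left(-29\right)^{2} + \left(-4 + 142\right)} = \frac{1}{\left(-8\right) 841 + 138} = \frac{1}{-6728 + 138} = \frac{1}{-6590} = - \frac{1}{6590}$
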